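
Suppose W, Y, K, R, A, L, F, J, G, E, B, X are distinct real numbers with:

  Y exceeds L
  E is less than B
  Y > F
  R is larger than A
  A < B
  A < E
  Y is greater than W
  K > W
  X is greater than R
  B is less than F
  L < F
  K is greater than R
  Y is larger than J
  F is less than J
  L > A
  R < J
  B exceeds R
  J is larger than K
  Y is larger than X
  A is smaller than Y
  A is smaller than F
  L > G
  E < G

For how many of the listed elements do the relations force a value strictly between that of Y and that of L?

2

Chaining upward from L reaches: F, J.
Chaining downward from Y reaches: A, R, E, X, G, B, W, F, K, J.
Strictly between L and Y are those in both lists: F, J — 2 elements.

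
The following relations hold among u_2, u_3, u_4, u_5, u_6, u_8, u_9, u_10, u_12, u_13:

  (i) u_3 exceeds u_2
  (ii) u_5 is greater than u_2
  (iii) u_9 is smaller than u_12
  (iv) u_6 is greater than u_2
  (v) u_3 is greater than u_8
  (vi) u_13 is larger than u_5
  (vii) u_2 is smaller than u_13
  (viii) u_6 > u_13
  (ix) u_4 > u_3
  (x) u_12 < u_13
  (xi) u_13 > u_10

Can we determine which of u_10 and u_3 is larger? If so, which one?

Following every chain through u_10: above u_10 we get u_13, u_6.
u_3 is not reached, and no chain runs the other way from u_3 to u_10.
So the given relations leave the order of u_10 and u_3 undetermined.

undetermined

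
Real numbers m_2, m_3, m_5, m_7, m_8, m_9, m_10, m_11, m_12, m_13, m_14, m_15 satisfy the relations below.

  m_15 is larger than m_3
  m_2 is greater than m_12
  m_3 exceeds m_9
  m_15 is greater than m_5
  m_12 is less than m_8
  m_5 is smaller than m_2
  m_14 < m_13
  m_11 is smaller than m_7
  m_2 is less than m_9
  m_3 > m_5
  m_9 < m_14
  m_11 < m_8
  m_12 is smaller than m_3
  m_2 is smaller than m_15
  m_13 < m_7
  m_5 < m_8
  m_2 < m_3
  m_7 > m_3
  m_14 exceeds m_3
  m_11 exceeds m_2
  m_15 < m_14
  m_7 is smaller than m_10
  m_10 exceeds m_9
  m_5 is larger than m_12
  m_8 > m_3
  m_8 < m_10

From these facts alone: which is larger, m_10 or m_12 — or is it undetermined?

m_12 < m_5 < m_2 < m_9 < m_3 < m_15 < m_14 < m_13 < m_7 < m_10, by transitivity through m_5, m_2, m_9, m_3, m_15, m_14, m_13, m_7.
So m_10 is larger.

m_10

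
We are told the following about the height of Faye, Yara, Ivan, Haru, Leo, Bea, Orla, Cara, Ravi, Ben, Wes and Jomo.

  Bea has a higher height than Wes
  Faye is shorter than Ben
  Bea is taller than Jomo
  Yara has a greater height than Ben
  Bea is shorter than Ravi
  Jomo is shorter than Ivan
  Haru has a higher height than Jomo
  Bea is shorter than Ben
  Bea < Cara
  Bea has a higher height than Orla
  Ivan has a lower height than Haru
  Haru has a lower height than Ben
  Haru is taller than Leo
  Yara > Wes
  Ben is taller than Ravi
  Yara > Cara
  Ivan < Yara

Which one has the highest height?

Yara

Chaining downward from Yara: directly below it, Wes, Cara, Ivan, Ben; then Jomo, Bea, Haru, Ravi, Faye; then Orla, Leo.
That covers every other element, and nothing is given above Yara, so Yara is the highest height.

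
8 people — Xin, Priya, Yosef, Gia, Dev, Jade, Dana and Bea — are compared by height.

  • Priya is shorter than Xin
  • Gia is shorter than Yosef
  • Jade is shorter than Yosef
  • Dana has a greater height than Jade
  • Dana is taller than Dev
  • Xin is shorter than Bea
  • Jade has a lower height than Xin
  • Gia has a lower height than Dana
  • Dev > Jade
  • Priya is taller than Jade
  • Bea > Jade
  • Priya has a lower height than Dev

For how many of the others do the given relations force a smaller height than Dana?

From Dana the given relations immediately reach Jade, Gia, Dev.
From those, Priya — 4 in total.
Nothing else is reachable below Dana; 4 in all.

4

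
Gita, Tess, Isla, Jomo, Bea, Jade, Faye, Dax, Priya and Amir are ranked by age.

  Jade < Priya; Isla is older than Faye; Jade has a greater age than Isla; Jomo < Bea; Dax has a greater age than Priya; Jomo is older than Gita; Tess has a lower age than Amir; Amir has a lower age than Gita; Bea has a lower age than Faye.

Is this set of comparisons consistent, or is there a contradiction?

consistent

The single ordering Tess < Amir < Gita < Jomo < Bea < Faye < Isla < Jade < Priya < Dax satisfies every listed relation, so no contradiction arises.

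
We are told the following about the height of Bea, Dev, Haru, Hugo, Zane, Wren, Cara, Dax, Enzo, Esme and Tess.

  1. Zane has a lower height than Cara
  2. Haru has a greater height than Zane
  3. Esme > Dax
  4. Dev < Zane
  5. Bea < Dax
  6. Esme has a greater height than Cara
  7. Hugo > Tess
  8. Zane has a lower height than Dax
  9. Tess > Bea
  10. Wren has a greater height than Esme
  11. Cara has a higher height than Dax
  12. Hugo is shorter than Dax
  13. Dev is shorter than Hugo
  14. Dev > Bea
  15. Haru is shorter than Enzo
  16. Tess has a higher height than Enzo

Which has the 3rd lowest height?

The consecutive relations fix a unique order: Bea < Dev < Zane < Haru < Enzo < Tess < Hugo < Dax < Cara < Esme < Wren.
The 3rd smallest is Zane.

Zane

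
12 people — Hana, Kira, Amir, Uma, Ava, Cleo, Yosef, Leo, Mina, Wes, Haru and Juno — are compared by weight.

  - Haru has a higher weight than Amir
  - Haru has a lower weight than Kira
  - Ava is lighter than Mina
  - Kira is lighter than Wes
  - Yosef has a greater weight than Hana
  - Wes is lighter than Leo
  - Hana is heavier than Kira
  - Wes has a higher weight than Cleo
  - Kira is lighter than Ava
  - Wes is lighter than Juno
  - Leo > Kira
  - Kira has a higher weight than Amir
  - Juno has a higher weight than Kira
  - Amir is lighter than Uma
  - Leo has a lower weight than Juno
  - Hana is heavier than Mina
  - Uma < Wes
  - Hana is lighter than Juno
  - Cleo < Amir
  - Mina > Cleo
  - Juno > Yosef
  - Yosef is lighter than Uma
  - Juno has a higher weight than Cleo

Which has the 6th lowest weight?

The consecutive relations fix a unique order: Cleo < Amir < Haru < Kira < Ava < Mina < Hana < Yosef < Uma < Wes < Leo < Juno.
The 6th smallest is Mina.

Mina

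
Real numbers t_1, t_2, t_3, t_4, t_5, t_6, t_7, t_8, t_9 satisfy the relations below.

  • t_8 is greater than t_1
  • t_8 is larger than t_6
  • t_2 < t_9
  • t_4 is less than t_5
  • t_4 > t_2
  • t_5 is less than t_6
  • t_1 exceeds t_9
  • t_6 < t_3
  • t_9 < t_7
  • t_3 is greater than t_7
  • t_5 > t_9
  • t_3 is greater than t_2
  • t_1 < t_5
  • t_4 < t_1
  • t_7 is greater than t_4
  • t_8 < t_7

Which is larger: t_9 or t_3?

t_3

The relevant relations are t_9 < t_5; t_5 < t_6; t_6 < t_8; t_8 < t_7; t_7 < t_3.
Chaining these gives t_9 < t_5 < t_6 < t_8 < t_7 < t_3.
So t_9 < t_3; t_3 is the larger of the two.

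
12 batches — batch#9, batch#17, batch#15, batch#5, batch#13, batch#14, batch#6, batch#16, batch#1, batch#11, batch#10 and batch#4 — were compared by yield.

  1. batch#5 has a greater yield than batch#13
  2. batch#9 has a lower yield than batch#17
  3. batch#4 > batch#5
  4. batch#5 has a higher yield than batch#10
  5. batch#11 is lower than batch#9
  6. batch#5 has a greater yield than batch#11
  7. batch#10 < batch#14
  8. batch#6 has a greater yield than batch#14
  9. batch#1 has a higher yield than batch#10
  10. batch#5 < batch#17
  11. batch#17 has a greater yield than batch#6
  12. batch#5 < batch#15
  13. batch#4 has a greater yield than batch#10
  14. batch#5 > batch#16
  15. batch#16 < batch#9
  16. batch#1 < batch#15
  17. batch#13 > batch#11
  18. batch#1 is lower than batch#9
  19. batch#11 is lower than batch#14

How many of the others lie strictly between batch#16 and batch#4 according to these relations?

Chaining upward from batch#16 reaches: batch#5, batch#15, batch#9, batch#17.
Chaining downward from batch#4 reaches: batch#11, batch#13, batch#10, batch#5.
Strictly between batch#16 and batch#4 are those in both lists: batch#5 — 1 element.

1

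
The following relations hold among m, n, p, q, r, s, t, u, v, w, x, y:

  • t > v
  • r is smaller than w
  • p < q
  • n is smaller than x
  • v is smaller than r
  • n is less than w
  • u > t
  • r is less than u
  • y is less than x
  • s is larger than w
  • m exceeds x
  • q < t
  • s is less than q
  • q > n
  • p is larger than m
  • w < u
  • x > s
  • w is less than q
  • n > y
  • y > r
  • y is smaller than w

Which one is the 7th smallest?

x

Chaining the given pairs: v < r < y < n < w < s < x < m < p < q < t < u.
Counting 7 from the smallest end gives x.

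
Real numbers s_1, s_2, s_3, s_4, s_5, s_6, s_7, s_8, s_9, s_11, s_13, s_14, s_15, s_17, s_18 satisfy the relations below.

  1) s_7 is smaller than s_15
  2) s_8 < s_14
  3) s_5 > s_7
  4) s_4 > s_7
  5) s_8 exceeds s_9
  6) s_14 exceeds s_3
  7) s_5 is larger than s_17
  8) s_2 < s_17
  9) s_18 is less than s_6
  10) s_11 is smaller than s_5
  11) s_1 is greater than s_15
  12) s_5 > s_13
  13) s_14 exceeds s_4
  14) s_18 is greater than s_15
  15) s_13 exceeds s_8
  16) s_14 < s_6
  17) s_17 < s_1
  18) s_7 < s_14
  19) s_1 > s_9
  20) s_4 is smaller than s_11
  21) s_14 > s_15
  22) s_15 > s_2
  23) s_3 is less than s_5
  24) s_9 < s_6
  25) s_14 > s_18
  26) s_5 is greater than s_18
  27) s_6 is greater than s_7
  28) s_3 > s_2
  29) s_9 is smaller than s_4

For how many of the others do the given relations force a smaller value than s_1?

5

The elements the relations force below s_1 are s_9, s_7, s_2, s_15, s_17 — no chain reaches any other.
That is 5.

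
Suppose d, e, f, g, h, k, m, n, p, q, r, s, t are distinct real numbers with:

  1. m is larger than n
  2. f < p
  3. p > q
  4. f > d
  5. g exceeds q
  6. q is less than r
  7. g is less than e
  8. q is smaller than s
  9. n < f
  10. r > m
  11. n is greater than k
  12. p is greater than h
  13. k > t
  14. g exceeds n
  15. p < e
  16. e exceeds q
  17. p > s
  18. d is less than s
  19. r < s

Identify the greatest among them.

e

t is not greatest since t < k; k is not greatest since k < n; d is not greatest since d < f; n is not greatest since n < g; q is not greatest since q < s; m is not greatest since m < r; r is not greatest since r < s; h is not greatest since h < p; f is not greatest since f < p; s is not greatest since s < p; g is not greatest since g < e; p is not greatest since p < e.
Only e has nothing above it, so e is the greatest.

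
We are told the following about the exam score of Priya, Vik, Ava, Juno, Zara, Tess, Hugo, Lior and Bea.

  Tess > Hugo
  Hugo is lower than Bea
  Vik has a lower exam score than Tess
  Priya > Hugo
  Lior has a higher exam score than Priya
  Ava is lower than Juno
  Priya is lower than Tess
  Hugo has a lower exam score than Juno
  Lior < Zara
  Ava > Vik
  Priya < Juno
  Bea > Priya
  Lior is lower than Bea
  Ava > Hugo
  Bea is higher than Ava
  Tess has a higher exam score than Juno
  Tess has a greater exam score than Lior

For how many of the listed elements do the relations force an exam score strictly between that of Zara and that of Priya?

1

Chaining upward from Priya reaches: Lior, Bea, Juno, Tess.
Chaining downward from Zara reaches: Hugo, Lior.
Strictly between Priya and Zara are those in both lists: Lior — 1 element.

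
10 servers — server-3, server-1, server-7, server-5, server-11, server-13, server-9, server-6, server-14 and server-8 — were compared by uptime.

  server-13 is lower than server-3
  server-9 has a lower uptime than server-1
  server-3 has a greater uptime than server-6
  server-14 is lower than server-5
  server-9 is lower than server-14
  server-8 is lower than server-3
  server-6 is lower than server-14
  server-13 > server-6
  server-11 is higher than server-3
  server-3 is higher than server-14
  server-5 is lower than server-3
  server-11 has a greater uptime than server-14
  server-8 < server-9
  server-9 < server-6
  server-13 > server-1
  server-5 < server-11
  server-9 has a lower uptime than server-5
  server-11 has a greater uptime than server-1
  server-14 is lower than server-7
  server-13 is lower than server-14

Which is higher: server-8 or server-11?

server-11

Following the relations from server-8: server-8 < server-9 < server-1 < server-13 < server-14 < server-5 < server-3 < server-11.
So server-8 < server-11; server-11 is the higher of the two.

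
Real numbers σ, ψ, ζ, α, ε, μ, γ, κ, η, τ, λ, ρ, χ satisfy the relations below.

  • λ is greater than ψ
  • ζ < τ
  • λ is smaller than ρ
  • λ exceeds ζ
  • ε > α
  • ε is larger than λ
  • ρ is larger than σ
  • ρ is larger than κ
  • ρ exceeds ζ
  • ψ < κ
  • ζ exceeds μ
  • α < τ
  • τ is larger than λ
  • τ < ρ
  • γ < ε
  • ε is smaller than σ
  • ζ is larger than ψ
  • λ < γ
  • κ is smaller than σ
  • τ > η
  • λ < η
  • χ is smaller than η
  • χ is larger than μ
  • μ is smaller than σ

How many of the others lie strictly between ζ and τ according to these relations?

2

Chaining upward from ζ reaches: λ, γ, ε, η, σ, ρ.
Chaining downward from τ reaches: α, μ, ψ, λ, χ, η.
Strictly between ζ and τ are those in both lists: λ, η — 2 elements.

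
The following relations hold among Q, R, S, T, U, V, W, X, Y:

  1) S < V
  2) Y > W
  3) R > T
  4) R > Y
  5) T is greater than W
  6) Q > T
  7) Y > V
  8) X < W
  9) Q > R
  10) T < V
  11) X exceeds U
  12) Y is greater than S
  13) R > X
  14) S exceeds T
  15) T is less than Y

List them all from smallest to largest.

Each adjacent pair is fixed by a given relation: U < X; X < W; W < T; T < S; S < V; V < Y; Y < R; R < Q. Chaining them end to end gives the full order.

U < X < W < T < S < V < Y < R < Q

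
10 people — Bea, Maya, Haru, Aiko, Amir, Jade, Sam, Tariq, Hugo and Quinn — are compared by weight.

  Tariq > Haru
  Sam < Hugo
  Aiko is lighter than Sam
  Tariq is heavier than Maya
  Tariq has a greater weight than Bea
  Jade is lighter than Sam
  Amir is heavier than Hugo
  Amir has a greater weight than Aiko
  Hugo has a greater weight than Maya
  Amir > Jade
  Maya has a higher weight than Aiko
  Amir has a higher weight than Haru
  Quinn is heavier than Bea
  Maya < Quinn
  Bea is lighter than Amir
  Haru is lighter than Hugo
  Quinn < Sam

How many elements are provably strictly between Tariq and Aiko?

1

The relations place Aiko below Tariq. An element lies strictly between them when it is forced above Aiko and also forced below Tariq.
Above Aiko: {Maya, Quinn, Sam, Hugo, Amir}. Below Tariq: {Maya, Bea, Haru}.
Intersection: {Maya} — 1.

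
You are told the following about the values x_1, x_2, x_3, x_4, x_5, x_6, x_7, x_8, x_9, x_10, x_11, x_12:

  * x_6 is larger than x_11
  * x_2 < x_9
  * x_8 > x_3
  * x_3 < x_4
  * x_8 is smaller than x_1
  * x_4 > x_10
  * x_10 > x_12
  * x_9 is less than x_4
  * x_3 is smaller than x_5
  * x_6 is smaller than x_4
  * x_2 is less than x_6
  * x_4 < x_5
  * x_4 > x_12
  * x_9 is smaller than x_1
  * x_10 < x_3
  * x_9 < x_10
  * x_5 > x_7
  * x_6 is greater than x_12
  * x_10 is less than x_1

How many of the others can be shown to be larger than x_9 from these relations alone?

6

The elements the relations force above x_9 are x_10, x_3, x_8, x_1, x_4, x_5 — no chain reaches any other.
That is 6.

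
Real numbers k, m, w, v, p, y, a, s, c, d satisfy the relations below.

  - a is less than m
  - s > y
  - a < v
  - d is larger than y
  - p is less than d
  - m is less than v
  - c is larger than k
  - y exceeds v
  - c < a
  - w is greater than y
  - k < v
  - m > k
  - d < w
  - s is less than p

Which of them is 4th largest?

Piecing the relations together gives one ordering: k < c < a < m < v < y < s < p < d < w.
The 4th largest is s.

s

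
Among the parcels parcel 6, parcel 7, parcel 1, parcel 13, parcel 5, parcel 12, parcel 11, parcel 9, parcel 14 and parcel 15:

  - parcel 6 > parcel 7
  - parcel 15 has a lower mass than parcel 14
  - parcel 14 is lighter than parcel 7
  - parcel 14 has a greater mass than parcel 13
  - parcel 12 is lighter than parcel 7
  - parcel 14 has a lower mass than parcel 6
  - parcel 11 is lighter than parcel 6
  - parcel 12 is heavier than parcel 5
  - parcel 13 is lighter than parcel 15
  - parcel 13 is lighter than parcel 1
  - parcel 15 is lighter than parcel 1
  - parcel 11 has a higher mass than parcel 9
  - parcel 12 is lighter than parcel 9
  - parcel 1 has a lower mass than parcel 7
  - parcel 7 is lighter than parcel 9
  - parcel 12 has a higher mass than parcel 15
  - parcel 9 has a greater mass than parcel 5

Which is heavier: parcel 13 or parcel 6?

parcel 13 < parcel 15 and parcel 15 < parcel 14 give parcel 13 < parcel 14.
Then parcel 14 < parcel 7 extends the chain to parcel 7.
With parcel 7 < parcel 9: parcel 13 < parcel 15 < parcel 14 < parcel 7 < parcel 9.
With parcel 9 < parcel 11: parcel 13 < parcel 15 < parcel 14 < parcel 7 < parcel 9 < parcel 11.
With parcel 11 < parcel 6: parcel 13 < parcel 15 < parcel 14 < parcel 7 < parcel 9 < parcel 11 < parcel 6.
So parcel 13 < parcel 6; parcel 6 is the heavier of the two.

parcel 6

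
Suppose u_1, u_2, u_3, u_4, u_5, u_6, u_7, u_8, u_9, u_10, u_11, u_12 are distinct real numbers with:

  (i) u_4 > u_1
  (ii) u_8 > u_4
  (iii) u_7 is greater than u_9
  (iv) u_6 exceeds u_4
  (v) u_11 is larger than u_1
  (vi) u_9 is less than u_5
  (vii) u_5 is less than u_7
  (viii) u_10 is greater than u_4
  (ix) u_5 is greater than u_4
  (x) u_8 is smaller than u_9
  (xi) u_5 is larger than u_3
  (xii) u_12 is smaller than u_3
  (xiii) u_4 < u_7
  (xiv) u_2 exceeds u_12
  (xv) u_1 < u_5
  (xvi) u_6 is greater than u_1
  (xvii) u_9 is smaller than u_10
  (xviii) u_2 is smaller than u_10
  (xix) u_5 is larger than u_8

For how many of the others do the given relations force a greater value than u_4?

Directly above u_4: u_8, u_6, u_10, u_5, u_7.
One step further: u_9 (6 so far).
Nothing else is reachable above u_4; 6 in all.

6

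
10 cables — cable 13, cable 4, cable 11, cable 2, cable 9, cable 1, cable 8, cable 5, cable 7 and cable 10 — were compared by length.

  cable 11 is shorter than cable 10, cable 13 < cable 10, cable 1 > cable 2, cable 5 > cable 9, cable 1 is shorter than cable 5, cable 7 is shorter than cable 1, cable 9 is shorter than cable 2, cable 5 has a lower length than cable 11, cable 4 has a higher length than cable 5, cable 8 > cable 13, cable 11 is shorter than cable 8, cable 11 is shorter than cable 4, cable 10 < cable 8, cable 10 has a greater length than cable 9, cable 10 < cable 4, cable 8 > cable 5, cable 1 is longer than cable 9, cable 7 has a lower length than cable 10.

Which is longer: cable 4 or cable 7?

The relevant relations are cable 7 < cable 1; cable 1 < cable 5; cable 5 < cable 11; cable 11 < cable 10; cable 10 < cable 4.
Together: cable 7 < cable 1 < cable 5 < cable 11 < cable 10 < cable 4.
So cable 7 < cable 4; cable 4 is the longer of the two.

cable 4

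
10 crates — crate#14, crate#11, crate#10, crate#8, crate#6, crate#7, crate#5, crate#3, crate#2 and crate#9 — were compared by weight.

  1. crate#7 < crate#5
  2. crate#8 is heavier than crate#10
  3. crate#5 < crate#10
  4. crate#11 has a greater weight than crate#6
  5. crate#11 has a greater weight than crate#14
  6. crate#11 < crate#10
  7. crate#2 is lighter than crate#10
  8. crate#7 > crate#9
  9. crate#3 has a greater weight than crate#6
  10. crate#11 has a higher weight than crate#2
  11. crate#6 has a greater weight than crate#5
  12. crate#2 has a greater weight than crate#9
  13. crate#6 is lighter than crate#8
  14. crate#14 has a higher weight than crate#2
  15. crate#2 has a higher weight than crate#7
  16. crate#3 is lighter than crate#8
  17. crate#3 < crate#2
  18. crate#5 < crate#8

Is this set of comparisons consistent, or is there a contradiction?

The single ordering crate#9 < crate#7 < crate#5 < crate#6 < crate#3 < crate#2 < crate#14 < crate#11 < crate#10 < crate#8 satisfies every listed relation, so no contradiction arises.

consistent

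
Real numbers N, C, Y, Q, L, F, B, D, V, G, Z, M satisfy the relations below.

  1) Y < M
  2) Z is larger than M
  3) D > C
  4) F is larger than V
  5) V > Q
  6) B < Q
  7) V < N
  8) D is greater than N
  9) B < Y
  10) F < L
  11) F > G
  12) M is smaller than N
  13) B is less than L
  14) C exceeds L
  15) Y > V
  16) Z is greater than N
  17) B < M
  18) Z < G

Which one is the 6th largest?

Z

The consecutive relations fix a unique order: B < Q < V < Y < M < N < Z < G < F < L < C < D.
The 6th largest is Z.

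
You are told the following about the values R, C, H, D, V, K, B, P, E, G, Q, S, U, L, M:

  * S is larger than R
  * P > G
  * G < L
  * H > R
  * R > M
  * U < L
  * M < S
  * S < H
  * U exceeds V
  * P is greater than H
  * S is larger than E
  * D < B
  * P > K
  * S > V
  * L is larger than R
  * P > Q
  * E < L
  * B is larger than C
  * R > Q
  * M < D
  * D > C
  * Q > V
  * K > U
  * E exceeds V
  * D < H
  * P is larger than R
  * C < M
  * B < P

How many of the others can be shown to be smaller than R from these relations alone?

The elements the relations force below R are C, V, M, Q — no chain reaches any other.
That is 4.

4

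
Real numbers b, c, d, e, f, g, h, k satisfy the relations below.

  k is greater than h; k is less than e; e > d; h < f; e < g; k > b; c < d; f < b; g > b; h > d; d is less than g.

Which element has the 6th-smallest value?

k

Chaining the given pairs: c < d < h < f < b < k < e < g.
Counting 6 from the smallest end gives k.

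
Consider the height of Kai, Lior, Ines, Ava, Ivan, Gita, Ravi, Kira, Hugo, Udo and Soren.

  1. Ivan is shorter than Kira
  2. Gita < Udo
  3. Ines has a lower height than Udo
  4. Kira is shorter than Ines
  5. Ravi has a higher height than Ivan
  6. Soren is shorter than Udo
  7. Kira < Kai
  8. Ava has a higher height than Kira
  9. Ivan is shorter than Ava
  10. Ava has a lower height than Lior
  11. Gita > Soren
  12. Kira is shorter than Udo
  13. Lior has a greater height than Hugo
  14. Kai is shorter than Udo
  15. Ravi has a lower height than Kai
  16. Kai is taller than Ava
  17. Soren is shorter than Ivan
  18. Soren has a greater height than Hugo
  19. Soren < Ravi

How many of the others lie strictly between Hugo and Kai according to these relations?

The relations place Hugo below Kai. An element lies strictly between them when it is forced above Hugo and also forced below Kai.
Above Hugo: {Soren, Ivan, Kira, Ines, Ravi, Ava, Lior, Gita, Udo}. Below Kai: {Soren, Ivan, Kira, Ravi, Ava}.
Intersection: {Soren, Ivan, Kira, Ravi, Ava} — 5.

5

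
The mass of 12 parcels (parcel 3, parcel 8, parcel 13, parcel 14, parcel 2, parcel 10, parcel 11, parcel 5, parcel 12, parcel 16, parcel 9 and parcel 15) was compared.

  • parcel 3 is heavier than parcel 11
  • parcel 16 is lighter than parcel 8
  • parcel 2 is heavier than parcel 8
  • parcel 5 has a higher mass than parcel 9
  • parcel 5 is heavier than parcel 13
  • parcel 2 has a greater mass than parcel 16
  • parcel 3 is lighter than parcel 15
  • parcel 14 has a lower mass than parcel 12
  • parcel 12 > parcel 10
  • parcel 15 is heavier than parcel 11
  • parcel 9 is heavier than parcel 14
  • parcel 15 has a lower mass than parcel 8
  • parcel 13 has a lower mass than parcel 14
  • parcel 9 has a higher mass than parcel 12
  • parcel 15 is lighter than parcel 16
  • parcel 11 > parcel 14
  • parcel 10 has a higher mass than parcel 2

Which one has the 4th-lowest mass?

parcel 3

Piecing the relations together gives one ordering: parcel 13 < parcel 14 < parcel 11 < parcel 3 < parcel 15 < parcel 16 < parcel 8 < parcel 2 < parcel 10 < parcel 12 < parcel 9 < parcel 5.
Counting 4 from the smallest end gives parcel 3.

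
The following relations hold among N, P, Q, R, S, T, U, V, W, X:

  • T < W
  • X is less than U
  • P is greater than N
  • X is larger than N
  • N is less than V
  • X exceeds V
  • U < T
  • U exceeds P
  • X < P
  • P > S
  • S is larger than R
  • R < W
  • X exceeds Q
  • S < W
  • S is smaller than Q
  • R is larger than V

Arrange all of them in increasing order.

Nothing is placed below N, so it is least; from there N < V; V < R; R < S; S < Q; Q < X; X < P; P < U; U < T; T < W, each given directly.

N < V < R < S < Q < X < P < U < T < W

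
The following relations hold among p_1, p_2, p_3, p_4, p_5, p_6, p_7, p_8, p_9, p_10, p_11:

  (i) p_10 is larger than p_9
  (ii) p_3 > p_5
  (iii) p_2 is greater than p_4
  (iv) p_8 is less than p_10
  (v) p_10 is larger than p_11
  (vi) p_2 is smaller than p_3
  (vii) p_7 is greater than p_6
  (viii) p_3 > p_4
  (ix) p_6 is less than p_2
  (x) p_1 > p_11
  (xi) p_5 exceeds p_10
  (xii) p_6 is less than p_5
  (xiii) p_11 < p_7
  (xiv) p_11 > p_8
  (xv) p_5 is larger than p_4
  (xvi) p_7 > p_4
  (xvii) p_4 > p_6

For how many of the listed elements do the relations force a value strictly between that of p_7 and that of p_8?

1

The relations place p_8 below p_7. An element lies strictly between them when it is forced above p_8 and also forced below p_7.
Above p_8: {p_11, p_1, p_10, p_5, p_3}. Below p_7: {p_6, p_4, p_11}.
Intersection: {p_11} — 1.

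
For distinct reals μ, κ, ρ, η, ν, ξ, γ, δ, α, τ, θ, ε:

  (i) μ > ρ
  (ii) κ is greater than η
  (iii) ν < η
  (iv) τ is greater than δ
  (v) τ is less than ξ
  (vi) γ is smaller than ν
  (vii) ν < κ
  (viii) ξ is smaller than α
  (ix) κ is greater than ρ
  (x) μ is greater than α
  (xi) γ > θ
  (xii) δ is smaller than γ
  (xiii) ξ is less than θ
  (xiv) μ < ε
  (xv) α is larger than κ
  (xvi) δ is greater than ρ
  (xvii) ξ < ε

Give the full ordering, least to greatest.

ρ < δ < τ < ξ < θ < γ < ν < η < κ < α < μ < ε

Nothing is placed below ρ, so it is least; from there ρ < δ; δ < τ; τ < ξ; ξ < θ; θ < γ; γ < ν; ν < η; η < κ; κ < α; α < μ; μ < ε, each given directly.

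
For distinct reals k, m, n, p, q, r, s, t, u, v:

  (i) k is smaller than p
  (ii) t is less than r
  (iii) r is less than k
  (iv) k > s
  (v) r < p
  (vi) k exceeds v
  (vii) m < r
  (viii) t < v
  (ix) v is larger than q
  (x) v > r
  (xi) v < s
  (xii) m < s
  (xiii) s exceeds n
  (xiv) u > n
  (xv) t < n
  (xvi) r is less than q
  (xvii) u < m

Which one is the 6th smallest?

q

Piecing the relations together gives one ordering: t < n < u < m < r < q < v < s < k < p.
Counting 6 from the smallest end gives q.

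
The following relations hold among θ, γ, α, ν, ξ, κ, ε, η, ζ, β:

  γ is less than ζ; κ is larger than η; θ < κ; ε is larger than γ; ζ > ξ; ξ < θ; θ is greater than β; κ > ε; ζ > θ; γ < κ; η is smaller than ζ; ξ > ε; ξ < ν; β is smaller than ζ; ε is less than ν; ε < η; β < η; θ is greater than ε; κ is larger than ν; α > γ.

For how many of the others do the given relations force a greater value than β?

Directly above β: θ, η, ζ.
One step further: κ (4 so far).
No other element is forced above β by the given relations, so the count is 4.

4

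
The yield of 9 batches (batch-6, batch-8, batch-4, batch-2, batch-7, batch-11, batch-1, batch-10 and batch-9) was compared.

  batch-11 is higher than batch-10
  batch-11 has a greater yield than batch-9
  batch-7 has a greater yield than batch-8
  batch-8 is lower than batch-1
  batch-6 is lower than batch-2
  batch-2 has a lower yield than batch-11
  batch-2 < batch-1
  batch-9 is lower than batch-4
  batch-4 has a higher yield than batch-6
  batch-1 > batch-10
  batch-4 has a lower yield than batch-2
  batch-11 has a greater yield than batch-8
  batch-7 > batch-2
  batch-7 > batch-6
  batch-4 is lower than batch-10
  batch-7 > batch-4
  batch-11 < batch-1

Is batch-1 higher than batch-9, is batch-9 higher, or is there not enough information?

Link the given pairs in sequence: batch-9 < batch-4; batch-4 < batch-10; batch-10 < batch-11; batch-11 < batch-1.
Chaining these gives batch-9 < batch-4 < batch-10 < batch-11 < batch-1.
So batch-1 is higher.

batch-1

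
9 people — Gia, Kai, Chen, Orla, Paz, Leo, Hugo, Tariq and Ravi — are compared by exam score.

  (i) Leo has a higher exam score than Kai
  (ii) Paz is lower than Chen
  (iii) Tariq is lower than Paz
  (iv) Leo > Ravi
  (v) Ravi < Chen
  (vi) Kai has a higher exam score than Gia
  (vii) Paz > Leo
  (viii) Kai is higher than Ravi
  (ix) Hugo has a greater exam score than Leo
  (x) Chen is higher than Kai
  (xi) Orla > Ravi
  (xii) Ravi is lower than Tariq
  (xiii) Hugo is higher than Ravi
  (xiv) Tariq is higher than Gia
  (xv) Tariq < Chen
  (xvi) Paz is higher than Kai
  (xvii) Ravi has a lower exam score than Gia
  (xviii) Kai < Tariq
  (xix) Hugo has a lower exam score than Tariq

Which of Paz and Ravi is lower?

Ravi

Following the relations from Ravi: Ravi < Gia < Kai < Leo < Hugo < Tariq < Paz.
So Ravi < Paz; Ravi is the lower of the two.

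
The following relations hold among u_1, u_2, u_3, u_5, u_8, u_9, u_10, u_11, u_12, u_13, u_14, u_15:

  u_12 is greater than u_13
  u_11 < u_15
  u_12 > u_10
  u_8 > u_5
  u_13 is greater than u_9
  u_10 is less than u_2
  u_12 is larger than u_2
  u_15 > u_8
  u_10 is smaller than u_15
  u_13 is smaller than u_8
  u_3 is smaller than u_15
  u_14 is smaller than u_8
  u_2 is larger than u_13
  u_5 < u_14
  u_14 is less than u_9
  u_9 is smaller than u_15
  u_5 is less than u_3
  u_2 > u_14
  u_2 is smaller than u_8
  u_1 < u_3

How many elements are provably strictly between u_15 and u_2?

1

The relations place u_2 below u_15. An element lies strictly between them when it is forced above u_2 and also forced below u_15.
Above u_2: {u_8, u_12}. Below u_15: {u_10, u_5, u_1, u_14, u_9, u_13, u_3, u_11, u_8}.
Intersection: {u_8} — 1.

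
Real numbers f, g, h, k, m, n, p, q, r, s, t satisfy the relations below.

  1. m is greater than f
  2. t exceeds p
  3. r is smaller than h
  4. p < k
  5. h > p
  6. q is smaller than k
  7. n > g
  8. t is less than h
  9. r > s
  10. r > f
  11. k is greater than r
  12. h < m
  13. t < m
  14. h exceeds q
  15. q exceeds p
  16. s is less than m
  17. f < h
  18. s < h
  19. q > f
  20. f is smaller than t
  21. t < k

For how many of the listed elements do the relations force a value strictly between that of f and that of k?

3

Chaining upward from f reaches: t, r, q, h, m.
Chaining downward from k reaches: s, p, t, r, q.
Strictly between f and k are those in both lists: t, r, q — 3 elements.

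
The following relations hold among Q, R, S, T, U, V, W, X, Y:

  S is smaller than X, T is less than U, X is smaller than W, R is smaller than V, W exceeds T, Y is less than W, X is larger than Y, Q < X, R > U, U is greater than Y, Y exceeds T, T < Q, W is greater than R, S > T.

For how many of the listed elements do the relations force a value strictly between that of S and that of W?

1

The relations place S below W. An element lies strictly between them when it is forced above S and also forced below W.
Above S: {X}. Below W: {T, Y, Q, U, R, X}.
Intersection: {X} — 1.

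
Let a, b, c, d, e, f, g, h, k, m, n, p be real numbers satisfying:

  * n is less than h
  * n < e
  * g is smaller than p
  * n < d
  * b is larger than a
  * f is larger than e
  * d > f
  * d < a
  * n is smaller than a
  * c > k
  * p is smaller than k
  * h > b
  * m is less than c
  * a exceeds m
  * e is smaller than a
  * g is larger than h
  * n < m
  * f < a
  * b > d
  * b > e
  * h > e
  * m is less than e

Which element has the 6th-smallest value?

Piecing the relations together gives one ordering: n < m < e < f < d < a < b < h < g < p < k < c.
The 6th smallest is a.

a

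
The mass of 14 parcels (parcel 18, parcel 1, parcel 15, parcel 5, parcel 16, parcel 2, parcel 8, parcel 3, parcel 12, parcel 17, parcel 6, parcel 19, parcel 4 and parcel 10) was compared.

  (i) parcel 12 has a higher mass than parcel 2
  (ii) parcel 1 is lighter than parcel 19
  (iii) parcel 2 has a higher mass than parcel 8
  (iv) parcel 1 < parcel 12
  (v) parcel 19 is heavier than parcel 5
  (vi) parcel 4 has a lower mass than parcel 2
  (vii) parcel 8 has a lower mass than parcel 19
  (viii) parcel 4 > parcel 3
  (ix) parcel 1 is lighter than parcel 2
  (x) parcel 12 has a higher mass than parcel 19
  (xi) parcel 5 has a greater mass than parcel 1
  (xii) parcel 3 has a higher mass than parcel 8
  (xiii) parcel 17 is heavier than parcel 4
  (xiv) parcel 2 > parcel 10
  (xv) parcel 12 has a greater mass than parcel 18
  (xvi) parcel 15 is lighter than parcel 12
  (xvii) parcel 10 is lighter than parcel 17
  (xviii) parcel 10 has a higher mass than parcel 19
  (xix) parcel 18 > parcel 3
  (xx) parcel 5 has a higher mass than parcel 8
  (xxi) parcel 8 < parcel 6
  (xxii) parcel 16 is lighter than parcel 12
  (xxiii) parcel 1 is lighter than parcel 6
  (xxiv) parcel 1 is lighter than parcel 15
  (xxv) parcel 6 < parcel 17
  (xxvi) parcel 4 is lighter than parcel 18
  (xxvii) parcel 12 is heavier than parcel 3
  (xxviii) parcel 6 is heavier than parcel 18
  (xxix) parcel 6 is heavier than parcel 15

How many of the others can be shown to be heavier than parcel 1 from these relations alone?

8

The elements the relations force above parcel 1 are parcel 15, parcel 5, parcel 19, parcel 10, parcel 2, parcel 6, parcel 17, parcel 12 — no chain reaches any other.
That is 8.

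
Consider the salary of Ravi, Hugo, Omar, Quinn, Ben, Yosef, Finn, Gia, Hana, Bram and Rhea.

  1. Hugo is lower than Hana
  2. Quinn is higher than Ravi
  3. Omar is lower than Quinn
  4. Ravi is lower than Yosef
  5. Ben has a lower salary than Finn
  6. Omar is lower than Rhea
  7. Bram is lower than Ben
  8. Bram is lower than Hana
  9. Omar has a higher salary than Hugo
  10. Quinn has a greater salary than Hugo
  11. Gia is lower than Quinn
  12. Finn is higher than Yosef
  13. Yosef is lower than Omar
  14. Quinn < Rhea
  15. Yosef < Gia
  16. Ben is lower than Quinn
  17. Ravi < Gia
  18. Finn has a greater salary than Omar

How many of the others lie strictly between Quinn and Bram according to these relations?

1

The relations place Bram below Quinn. An element lies strictly between them when it is forced above Bram and also forced below Quinn.
Above Bram: {Ben, Hana, Finn, Rhea}. Below Quinn: {Ravi, Yosef, Hugo, Ben, Omar, Gia}.
Intersection: {Ben} — 1.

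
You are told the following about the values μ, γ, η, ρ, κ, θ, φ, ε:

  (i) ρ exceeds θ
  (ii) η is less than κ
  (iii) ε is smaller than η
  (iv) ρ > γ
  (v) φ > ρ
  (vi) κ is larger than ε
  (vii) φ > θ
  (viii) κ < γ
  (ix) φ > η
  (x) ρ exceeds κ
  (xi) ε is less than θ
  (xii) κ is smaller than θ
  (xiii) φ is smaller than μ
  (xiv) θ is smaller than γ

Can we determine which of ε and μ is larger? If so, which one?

μ

Following the relations from ε: ε < η < κ < θ < γ < ρ < φ < μ.
So μ is larger.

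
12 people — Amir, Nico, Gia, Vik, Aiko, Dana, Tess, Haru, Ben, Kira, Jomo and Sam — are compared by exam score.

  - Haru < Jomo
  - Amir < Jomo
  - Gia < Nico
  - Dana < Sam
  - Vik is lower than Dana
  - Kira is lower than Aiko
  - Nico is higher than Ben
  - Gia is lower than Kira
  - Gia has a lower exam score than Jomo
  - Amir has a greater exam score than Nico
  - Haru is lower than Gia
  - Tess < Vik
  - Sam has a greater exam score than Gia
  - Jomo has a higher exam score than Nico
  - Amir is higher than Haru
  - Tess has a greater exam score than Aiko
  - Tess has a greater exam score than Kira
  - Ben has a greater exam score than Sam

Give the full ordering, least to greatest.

The consecutive links are each given: Haru < Gia; Gia < Kira; Kira < Aiko; Aiko < Tess; Tess < Vik; Vik < Dana; Dana < Sam; Sam < Ben; Ben < Nico; Nico < Amir; Amir < Jomo.

Haru < Gia < Kira < Aiko < Tess < Vik < Dana < Sam < Ben < Nico < Amir < Jomo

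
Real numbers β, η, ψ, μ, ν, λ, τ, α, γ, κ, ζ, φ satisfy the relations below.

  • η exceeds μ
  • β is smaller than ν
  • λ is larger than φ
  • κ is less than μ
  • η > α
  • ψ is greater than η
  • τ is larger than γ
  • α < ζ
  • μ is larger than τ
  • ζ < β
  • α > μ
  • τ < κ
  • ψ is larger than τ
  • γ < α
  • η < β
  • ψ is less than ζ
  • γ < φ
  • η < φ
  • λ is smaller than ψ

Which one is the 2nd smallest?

τ

Piecing the relations together gives one ordering: γ < τ < κ < μ < α < η < φ < λ < ψ < ζ < β < ν.
Counting 2 from the smallest end gives τ.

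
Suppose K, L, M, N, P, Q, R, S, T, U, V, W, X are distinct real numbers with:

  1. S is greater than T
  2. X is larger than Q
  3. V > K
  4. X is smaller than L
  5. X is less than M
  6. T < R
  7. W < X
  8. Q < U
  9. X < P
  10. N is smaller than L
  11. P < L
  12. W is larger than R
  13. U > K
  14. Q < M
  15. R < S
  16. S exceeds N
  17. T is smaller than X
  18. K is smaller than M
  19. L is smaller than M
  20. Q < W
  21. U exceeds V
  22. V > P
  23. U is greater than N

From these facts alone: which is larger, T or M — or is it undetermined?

M

T < R and R < W give T < W.
Then W < X extends the chain to X.
With X < P: T < R < W < X < P.
Then P < L extends the chain to L.
With L < M: T < R < W < X < P < L < M.
So M is larger.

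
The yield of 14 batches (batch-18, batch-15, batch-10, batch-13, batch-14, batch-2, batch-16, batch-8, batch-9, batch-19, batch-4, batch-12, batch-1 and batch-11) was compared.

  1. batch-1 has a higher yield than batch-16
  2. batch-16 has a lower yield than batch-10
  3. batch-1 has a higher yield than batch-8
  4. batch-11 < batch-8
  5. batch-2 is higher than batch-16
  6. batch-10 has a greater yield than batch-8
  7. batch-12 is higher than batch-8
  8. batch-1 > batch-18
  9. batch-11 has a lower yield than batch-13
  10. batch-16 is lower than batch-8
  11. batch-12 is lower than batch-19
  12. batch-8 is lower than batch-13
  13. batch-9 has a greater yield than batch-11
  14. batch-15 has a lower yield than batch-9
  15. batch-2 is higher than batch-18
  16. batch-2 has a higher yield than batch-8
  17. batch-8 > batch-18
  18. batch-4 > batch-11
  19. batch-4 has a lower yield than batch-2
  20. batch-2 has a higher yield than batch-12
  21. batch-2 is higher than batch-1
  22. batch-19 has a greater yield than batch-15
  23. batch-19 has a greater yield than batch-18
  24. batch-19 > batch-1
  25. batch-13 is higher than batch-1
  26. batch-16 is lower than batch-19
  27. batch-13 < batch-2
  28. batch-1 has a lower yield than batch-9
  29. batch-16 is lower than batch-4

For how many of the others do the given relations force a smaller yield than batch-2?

8

The elements the relations force below batch-2 are batch-16, batch-18, batch-11, batch-8, batch-4, batch-1, batch-13, batch-12 — no chain reaches any other.
That is 8.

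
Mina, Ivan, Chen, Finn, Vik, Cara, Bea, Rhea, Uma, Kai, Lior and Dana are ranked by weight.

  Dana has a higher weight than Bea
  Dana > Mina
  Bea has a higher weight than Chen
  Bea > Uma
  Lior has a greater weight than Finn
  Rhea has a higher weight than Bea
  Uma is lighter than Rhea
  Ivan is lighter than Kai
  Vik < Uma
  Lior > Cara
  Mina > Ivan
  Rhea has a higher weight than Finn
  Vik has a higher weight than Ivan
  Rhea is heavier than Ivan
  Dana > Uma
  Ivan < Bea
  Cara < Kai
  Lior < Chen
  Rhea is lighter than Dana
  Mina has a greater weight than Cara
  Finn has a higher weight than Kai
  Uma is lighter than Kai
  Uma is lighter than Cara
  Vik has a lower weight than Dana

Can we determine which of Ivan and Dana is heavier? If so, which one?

Ivan < Vik and Vik < Uma give Ivan < Uma.
Then Uma < Cara extends the chain to Cara.
Then Cara < Kai extends the chain to Kai.
With Kai < Finn: Ivan < Vik < Uma < Cara < Kai < Finn.
Then Finn < Lior extends the chain to Lior.
Then Lior < Chen extends the chain to Chen.
Then Chen < Bea extends the chain to Bea.
Then Bea < Rhea extends the chain to Rhea.
With Rhea < Dana: Ivan < Vik < Uma < Cara < Kai < Finn < Lior < Chen < Bea < Rhea < Dana.
So Dana is heavier.

Dana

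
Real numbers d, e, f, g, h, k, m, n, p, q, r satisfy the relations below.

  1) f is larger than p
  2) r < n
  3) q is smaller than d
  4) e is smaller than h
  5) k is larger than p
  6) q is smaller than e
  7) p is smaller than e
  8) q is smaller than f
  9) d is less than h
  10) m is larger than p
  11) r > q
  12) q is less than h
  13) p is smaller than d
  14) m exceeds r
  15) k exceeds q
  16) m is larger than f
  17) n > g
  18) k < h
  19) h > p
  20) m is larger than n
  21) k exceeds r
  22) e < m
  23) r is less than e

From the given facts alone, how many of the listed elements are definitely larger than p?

From p the given relations immediately reach d, k, f, e, h, m.
Nothing else is reachable above p; 6 in all.

6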